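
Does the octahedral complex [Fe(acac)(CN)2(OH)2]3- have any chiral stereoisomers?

The six octahedral sites form three mutually perpendicular trans pairs.
Each acac is bidentate and must span two cis positions.
Working through the distinct placements yields 3 geometric isomers: CN trans, OH cis; CN cis, OH cis (chiral); CN cis, OH trans.
One of these lacks any improper symmetry element and so occurs as an enantiomeric pair, giving 3 + 1 = 4 stereoisomers in total.

yes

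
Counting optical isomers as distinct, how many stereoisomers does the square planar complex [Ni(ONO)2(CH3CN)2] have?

2

A square has two trans pairs of vertices; adjacent vertices are cis.
Working through the distinct placements yields 2 geometric isomers: ONO cis; ONO trans.
Each arrangement has an internal mirror plane or centre of symmetry, so none is chiral.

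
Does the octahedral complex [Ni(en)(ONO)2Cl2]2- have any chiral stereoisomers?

yes

In an octahedral complex each vertex has one trans partner and four cis neighbours.
Each en is bidentate and must span two cis positions.
Working through the distinct placements yields 3 geometric isomers: ONO cis, Cl trans; ONO cis, Cl cis (chiral); ONO trans, Cl cis.
One of these lacks any improper symmetry element and so occurs as an enantiomeric pair, giving 3 + 1 = 4 stereoisomers in total.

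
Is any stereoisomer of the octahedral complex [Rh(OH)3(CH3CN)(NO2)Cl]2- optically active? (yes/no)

The six octahedral sites form three mutually perpendicular trans pairs.
Systematic placement gives 4 geometric isomers: OH mer (3 arrangements); OH fac (chiral).
One of these lacks any improper symmetry element and so occurs as an enantiomeric pair, giving 4 + 1 = 5 stereoisomers in total.

yes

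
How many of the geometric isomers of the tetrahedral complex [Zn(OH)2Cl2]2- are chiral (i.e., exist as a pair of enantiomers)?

0

All four vertices of a tetrahedron are equivalent and mutually adjacent, so cis/trans isomerism cannot arise.
Only one geometric arrangement is possible.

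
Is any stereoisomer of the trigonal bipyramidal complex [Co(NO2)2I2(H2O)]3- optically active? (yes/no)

A trigonal bipyramid has two axial and three equatorial sites, which are chemically inequivalent.
Placing the ligands in turn and identifying arrangements related by rotation or reflection leaves 5 distinct geometric isomers.
One of these lacks any improper symmetry element and so occurs as an enantiomeric pair, giving 5 + 1 = 6 stereoisomers in total.

yes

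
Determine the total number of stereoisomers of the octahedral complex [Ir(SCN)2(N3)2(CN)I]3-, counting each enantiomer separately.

8

There are 6 geometric isomers: SCN trans, N3 trans; SCN cis, N3 cis (3 arrangements, 2 chiral); SCN trans, N3 cis; SCN cis, N3 trans.
Of these, 2 lack any improper symmetry element and so occur as enantiomeric pairs, giving 6 + 2 = 8 stereoisomers in total.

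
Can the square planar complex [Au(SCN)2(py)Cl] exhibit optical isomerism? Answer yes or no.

A square has two trans pairs of vertices; adjacent vertices are cis.
Systematic placement gives 2 geometric isomers: SCN cis; SCN trans.
Each arrangement has an internal mirror plane or centre of symmetry, so none is chiral.

no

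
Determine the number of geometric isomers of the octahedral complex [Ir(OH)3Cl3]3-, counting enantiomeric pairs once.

2

An octahedron has six vertices in three trans pairs; every non-trans pair is cis.
There are 2 geometric isomers: OH mer; OH fac.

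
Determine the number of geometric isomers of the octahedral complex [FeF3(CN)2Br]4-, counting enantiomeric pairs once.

Systematic placement gives 3 geometric isomers: F mer, CN cis; F mer, CN trans; F fac, CN cis.

3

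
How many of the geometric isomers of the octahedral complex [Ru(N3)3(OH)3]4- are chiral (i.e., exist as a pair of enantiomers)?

An octahedron has six vertices in three trans pairs; every non-trans pair is cis.
The distinct arrangements are (2 in all): N3 mer; N3 fac.
Each arrangement has an internal mirror plane or centre of symmetry, so none is chiral.

0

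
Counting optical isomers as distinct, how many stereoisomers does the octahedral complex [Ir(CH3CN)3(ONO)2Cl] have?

3

The distinct arrangements are (3 in all): CH3CN mer, ONO trans; CH3CN mer, ONO cis; CH3CN fac, ONO cis.
Each arrangement has an internal mirror plane or centre of symmetry, so none is chiral.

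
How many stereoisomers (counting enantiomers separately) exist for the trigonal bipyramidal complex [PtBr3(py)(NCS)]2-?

In a trigonal bipyramid the two axial positions differ from the three equatorial ones.
Working through the distinct placements yields 4 geometric isomers: py equatorial, NCS equatorial; py equatorial, NCS axial; py axial, NCS equatorial; py axial, NCS axial.
Each arrangement has an internal mirror plane or centre of symmetry, so none is chiral.

4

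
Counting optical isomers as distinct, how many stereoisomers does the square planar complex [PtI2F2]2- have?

2

A square has two trans pairs of vertices; adjacent vertices are cis.
Working through the distinct placements yields 2 geometric isomers: I cis; I trans.
Each arrangement has an internal mirror plane or centre of symmetry, so none is chiral.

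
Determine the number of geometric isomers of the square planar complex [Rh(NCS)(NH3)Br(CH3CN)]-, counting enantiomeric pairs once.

3

There are 3 geometric isomers: (Br/NCS trans, CH3CN/NH3 trans); (Br/NH3 trans, CH3CN/NCS trans); (Br/CH3CN trans, NCS/NH3 trans).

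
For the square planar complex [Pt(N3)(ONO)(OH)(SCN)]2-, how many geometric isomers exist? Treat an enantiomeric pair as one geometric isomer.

There are 3 geometric isomers: (N3/ONO trans, OH/SCN trans); (N3/SCN trans, OH/ONO trans); (N3/OH trans, ONO/SCN trans).

3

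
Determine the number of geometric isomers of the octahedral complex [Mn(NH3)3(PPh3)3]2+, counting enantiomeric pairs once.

2

The distinct arrangements are (2 in all): NH3 mer; NH3 fac.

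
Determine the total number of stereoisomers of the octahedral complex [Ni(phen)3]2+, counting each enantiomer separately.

In an octahedral complex each vertex has one trans partner and four cis neighbours.
Each phen is bidentate and must span two cis positions.
Only one geometric arrangement is possible; it has no improper symmetry element, so it exists as a pair of enantiomers (2 stereoisomers).

2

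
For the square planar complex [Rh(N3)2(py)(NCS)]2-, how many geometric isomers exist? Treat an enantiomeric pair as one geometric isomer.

A square has two trans pairs of vertices; adjacent vertices are cis.
There are 2 geometric isomers: N3 cis; N3 trans.

2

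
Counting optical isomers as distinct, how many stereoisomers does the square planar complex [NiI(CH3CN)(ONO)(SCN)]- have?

There are 3 geometric isomers: (CH3CN/ONO trans, I/SCN trans); (CH3CN/SCN trans, I/ONO trans); (CH3CN/I trans, ONO/SCN trans).
Each arrangement has an internal mirror plane or centre of symmetry, so none is chiral.

3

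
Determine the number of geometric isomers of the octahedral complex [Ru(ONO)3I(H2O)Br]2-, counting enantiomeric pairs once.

In an octahedral complex each vertex has one trans partner and four cis neighbours.
Working through the distinct placements yields 4 geometric isomers: ONO mer (3 arrangements); ONO fac (chiral).

4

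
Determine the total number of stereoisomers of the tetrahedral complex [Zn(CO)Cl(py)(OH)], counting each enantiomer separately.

2

Only one geometric arrangement is possible; it has no improper symmetry element, so it exists as a pair of enantiomers (2 stereoisomers).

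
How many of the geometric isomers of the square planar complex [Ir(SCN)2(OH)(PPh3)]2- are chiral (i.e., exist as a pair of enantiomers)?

Working through the distinct placements yields 2 geometric isomers: SCN cis; SCN trans.
Each arrangement has an internal mirror plane or centre of symmetry, so none is chiral.

0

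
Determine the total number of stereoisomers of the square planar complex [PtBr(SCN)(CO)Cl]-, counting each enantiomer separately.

A square has two trans pairs of vertices; adjacent vertices are cis.
Systematic placement gives 3 geometric isomers: (Br/Cl trans, CO/SCN trans); (Br/SCN trans, CO/Cl trans); (Br/CO trans, Cl/SCN trans).
Each arrangement has an internal mirror plane or centre of symmetry, so none is chiral.

3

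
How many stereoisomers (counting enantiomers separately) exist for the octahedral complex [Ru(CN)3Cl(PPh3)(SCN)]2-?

In an octahedral complex each vertex has one trans partner and four cis neighbours.
Systematic placement gives 4 geometric isomers: CN mer (3 arrangements); CN fac (chiral).
One of these lacks any improper symmetry element and so occurs as an enantiomeric pair, giving 4 + 1 = 5 stereoisomers in total.

5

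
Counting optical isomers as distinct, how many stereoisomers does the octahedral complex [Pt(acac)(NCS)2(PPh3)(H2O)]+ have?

6

An octahedron has six vertices in three trans pairs; every non-trans pair is cis.
Each acac is bidentate and must span two cis positions.
The distinct arrangements are (4 in all): NCS cis (3 arrangements, 2 chiral); NCS trans.
Of these, 2 lack any improper symmetry element and so occur as enantiomeric pairs, giving 4 + 2 = 6 stereoisomers in total.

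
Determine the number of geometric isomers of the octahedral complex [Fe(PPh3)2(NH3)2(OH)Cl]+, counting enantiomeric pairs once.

6

In an octahedral complex each vertex has one trans partner and four cis neighbours.
Working through the distinct placements yields 6 geometric isomers: PPh3 trans, NH3 cis; PPh3 cis, NH3 cis (3 arrangements, 2 chiral); PPh3 trans, NH3 trans; PPh3 cis, NH3 trans.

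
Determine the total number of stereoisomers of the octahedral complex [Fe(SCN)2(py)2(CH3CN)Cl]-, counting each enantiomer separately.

Systematic placement gives 6 geometric isomers: SCN trans, py trans; SCN cis, py cis (3 arrangements, 2 chiral); SCN cis, py trans; SCN trans, py cis.
Of these, 2 lack any improper symmetry element and so occur as enantiomeric pairs, giving 6 + 2 = 8 stereoisomers in total.

8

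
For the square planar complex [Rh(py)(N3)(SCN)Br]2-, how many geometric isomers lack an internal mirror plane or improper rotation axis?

0

A square has two trans pairs of vertices; adjacent vertices are cis.
There are 3 geometric isomers: (Br/SCN trans, N3/py trans); (Br/py trans, N3/SCN trans); (Br/N3 trans, SCN/py trans).
Each arrangement has an internal mirror plane or centre of symmetry, so none is chiral.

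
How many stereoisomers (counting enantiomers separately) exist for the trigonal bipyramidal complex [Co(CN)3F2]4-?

3

There are 3 geometric isomers: F both equatorial; F one axial, one equatorial; F both axial.
Each arrangement has an internal mirror plane or centre of symmetry, so none is chiral.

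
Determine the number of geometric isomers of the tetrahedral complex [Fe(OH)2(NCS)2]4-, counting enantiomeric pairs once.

1

All four vertices of a tetrahedron are equivalent and mutually adjacent, so cis/trans isomerism cannot arise.
Only one geometric arrangement is possible.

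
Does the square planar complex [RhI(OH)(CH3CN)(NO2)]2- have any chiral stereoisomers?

no

There are 3 geometric isomers: (CH3CN/NO2 trans, I/OH trans); (CH3CN/OH trans, I/NO2 trans); (CH3CN/I trans, NO2/OH trans).
Each arrangement has an internal mirror plane or centre of symmetry, so none is chiral.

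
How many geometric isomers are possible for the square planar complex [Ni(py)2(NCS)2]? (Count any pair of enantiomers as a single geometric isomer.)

2

In a square planar complex each vertex has one trans partner and two cis neighbours.
There are 2 geometric isomers: py cis; py trans.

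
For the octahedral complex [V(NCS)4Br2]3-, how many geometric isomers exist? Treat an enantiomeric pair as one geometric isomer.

An octahedron has six vertices in three trans pairs; every non-trans pair is cis.
The distinct arrangements are (2 in all): Br trans; Br cis.

2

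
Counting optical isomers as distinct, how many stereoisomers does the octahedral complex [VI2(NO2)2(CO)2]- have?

6

Working through the distinct placements yields 5 geometric isomers: I trans, NO2 trans, CO trans; I cis, NO2 cis, CO trans; I cis, NO2 trans, CO cis; I cis, NO2 cis, CO cis (chiral); I trans, NO2 cis, CO cis.
One of these lacks any improper symmetry element and so occurs as an enantiomeric pair, giving 5 + 1 = 6 stereoisomers in total.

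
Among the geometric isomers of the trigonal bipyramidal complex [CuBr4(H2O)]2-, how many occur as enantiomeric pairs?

0

A trigonal bipyramid has two axial and three equatorial sites, which are chemically inequivalent.
Systematic placement gives 2 geometric isomers: H2O equatorial; H2O axial.
Each arrangement has an internal mirror plane or centre of symmetry, so none is chiral.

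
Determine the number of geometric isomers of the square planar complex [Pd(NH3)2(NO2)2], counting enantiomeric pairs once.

A square has two trans pairs of vertices; adjacent vertices are cis.
Working through the distinct placements yields 2 geometric isomers: NH3 cis; NH3 trans.

2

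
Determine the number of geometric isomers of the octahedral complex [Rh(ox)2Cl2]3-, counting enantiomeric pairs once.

The six octahedral sites form three mutually perpendicular trans pairs.
Each ox is bidentate and must span two cis positions.
Working through the distinct placements yields 2 geometric isomers: Cl trans; Cl cis (chiral).

2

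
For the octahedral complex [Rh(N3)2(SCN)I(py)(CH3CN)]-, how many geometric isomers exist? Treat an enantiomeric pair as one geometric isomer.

An octahedron has six vertices in three trans pairs; every non-trans pair is cis.
Systematic enumeration (placing each ligand type in turn and discarding arrangements equivalent by rotation or reflection) gives 9 geometric isomers.

9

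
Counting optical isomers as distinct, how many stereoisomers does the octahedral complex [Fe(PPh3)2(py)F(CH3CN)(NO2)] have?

15

An octahedron has six vertices in three trans pairs; every non-trans pair is cis.
Exhaustive case analysis gives 9 geometric isomers.
Of these, 6 lack any improper symmetry element and so occur as enantiomeric pairs, giving 9 + 6 = 15 stereoisomers in total.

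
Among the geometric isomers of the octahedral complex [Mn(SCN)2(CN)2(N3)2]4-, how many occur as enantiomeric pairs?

1

In an octahedral complex each vertex has one trans partner and four cis neighbours.
Working through the distinct placements yields 5 geometric isomers: SCN trans, CN trans, N3 trans; SCN cis, CN trans, N3 cis; SCN trans, CN cis, N3 cis; SCN cis, CN cis, N3 cis (chiral); SCN cis, CN cis, N3 trans.
One of these lacks any improper symmetry element and so occurs as an enantiomeric pair, giving 5 + 1 = 6 stereoisomers in total.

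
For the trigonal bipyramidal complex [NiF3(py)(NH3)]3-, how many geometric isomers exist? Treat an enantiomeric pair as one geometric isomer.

4

In a trigonal bipyramid the two axial positions differ from the three equatorial ones.
Working through the distinct placements yields 4 geometric isomers: py equatorial, NH3 equatorial; py equatorial, NH3 axial; py axial, NH3 equatorial; py axial, NH3 axial.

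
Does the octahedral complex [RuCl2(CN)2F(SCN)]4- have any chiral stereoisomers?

Working through the distinct placements yields 6 geometric isomers: Cl trans, CN trans; Cl cis, CN trans; Cl cis, CN cis (3 arrangements, 2 chiral); Cl trans, CN cis.
Of these, 2 lack any improper symmetry element and so occur as enantiomeric pairs, giving 6 + 2 = 8 stereoisomers in total.

yes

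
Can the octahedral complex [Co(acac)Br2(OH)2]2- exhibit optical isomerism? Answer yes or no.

In an octahedral complex each vertex has one trans partner and four cis neighbours.
Each acac is bidentate and must span two cis positions.
The distinct arrangements are (3 in all): Br trans, OH cis; Br cis, OH cis (chiral); Br cis, OH trans.
One of these lacks any improper symmetry element and so occurs as an enantiomeric pair, giving 3 + 1 = 4 stereoisomers in total.

yes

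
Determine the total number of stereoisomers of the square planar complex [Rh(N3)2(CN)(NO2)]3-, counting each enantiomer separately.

2

A square has two trans pairs of vertices; adjacent vertices are cis.
There are 2 geometric isomers: N3 cis; N3 trans.
Each arrangement has an internal mirror plane or centre of symmetry, so none is chiral.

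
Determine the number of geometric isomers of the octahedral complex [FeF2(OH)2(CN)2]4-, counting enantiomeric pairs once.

There are 5 geometric isomers: F trans, OH trans, CN trans; F cis, OH cis, CN trans; F cis, OH trans, CN cis; F cis, OH cis, CN cis (chiral); F trans, OH cis, CN cis.

5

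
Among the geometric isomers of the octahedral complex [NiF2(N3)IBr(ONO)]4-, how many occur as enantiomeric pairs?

6

In an octahedral complex each vertex has one trans partner and four cis neighbours.
Placing the ligands in turn and identifying arrangements related by rotation or reflection leaves 9 distinct geometric isomers.
Of these, 6 lack any improper symmetry element and so occur as enantiomeric pairs, giving 9 + 6 = 15 stereoisomers in total.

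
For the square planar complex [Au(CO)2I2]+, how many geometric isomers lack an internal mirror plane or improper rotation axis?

0

A square has two trans pairs of vertices; adjacent vertices are cis.
Working through the distinct placements yields 2 geometric isomers: CO cis; CO trans.
Each arrangement has an internal mirror plane or centre of symmetry, so none is chiral.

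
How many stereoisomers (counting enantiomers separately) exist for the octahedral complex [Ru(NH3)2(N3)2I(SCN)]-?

An octahedron has six vertices in three trans pairs; every non-trans pair is cis.
Working through the distinct placements yields 6 geometric isomers: NH3 cis, N3 cis (3 arrangements, 2 chiral); NH3 trans, N3 cis; NH3 cis, N3 trans; NH3 trans, N3 trans.
Of these, 2 lack any improper symmetry element and so occur as enantiomeric pairs, giving 6 + 2 = 8 stereoisomers in total.

8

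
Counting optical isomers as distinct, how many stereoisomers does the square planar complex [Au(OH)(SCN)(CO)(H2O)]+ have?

3

A square has two trans pairs of vertices; adjacent vertices are cis.
Systematic placement gives 3 geometric isomers: (CO/OH trans, H2O/SCN trans); (CO/SCN trans, H2O/OH trans); (CO/H2O trans, OH/SCN trans).
Each arrangement has an internal mirror plane or centre of symmetry, so none is chiral.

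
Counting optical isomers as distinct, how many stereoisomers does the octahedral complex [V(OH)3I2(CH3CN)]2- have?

3

The six octahedral sites form three mutually perpendicular trans pairs.
The distinct arrangements are (3 in all): OH mer, I cis; OH mer, I trans; OH fac, I cis.
Each arrangement has an internal mirror plane or centre of symmetry, so none is chiral.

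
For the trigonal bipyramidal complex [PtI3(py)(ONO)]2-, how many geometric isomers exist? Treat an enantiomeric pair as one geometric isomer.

4

A trigonal bipyramid has two axial and three equatorial sites, which are chemically inequivalent.
The distinct arrangements are (4 in all): py equatorial, ONO equatorial; py equatorial, ONO axial; py axial, ONO equatorial; py axial, ONO axial.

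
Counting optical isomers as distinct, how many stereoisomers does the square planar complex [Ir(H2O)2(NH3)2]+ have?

2

The distinct arrangements are (2 in all): H2O cis; H2O trans.
Each arrangement has an internal mirror plane or centre of symmetry, so none is chiral.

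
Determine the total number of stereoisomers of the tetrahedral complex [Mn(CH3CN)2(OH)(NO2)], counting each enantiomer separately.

All four vertices of a tetrahedron are equivalent and mutually adjacent, so cis/trans isomerism cannot arise.
Only one geometric arrangement is possible.

1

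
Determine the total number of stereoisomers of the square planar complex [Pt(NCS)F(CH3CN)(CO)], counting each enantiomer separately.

3

In a square planar complex each vertex has one trans partner and two cis neighbours.
Working through the distinct placements yields 3 geometric isomers: (CH3CN/F trans, CO/NCS trans); (CH3CN/NCS trans, CO/F trans); (CH3CN/CO trans, F/NCS trans).
Each arrangement has an internal mirror plane or centre of symmetry, so none is chiral.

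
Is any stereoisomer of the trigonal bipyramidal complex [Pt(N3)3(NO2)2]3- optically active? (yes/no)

In a trigonal bipyramid the two axial positions differ from the three equatorial ones.
The distinct arrangements are (3 in all): NO2 both equatorial; NO2 one axial, one equatorial; NO2 both axial.
Each arrangement has an internal mirror plane or centre of symmetry, so none is chiral.

no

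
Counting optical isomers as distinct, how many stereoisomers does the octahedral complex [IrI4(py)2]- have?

In an octahedral complex each vertex has one trans partner and four cis neighbours.
There are 2 geometric isomers: py trans; py cis.
Each arrangement has an internal mirror plane or centre of symmetry, so none is chiral.

2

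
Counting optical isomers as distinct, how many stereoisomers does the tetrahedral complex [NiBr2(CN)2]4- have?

Only one geometric arrangement is possible.

1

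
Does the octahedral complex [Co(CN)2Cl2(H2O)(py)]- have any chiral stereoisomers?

Systematic placement gives 6 geometric isomers: CN trans, Cl trans; CN trans, Cl cis; CN cis, Cl cis (3 arrangements, 2 chiral); CN cis, Cl trans.
Of these, 2 lack any improper symmetry element and so occur as enantiomeric pairs, giving 6 + 2 = 8 stereoisomers in total.

yes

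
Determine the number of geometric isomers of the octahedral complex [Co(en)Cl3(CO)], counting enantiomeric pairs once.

2

An octahedron has six vertices in three trans pairs; every non-trans pair is cis.
Each en is bidentate and must span two cis positions.
The distinct arrangements are (2 in all): Cl fac; Cl mer.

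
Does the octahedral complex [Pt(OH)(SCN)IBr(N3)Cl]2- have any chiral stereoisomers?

In an octahedral complex each vertex has one trans partner and four cis neighbours.
Placing the ligands in turn and identifying arrangements related by rotation or reflection leaves 15 distinct geometric isomers.
Of these, 15 lack any improper symmetry element and so occur as enantiomeric pairs, giving 15 + 15 = 30 stereoisomers in total.

yes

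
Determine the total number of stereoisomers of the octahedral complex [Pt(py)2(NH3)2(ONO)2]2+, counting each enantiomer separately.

An octahedron has six vertices in three trans pairs; every non-trans pair is cis.
There are 5 geometric isomers: py trans, NH3 trans, ONO trans; py cis, NH3 trans, ONO cis; py trans, NH3 cis, ONO cis; py cis, NH3 cis, ONO cis (chiral); py cis, NH3 cis, ONO trans.
One of these lacks any improper symmetry element and so occurs as an enantiomeric pair, giving 5 + 1 = 6 stereoisomers in total.

6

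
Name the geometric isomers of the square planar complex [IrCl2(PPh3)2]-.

In a square planar complex each vertex has one trans partner and two cis neighbours.
There are 2 geometric isomers: Cl cis; Cl trans.

cis and trans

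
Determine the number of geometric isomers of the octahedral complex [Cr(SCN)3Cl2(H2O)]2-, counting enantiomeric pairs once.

3

Working through the distinct placements yields 3 geometric isomers: SCN mer, Cl trans; SCN mer, Cl cis; SCN fac, Cl cis.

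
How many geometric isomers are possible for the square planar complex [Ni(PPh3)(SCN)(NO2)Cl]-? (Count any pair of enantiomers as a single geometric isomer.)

A square has two trans pairs of vertices; adjacent vertices are cis.
There are 3 geometric isomers: (Cl/PPh3 trans, NO2/SCN trans); (Cl/SCN trans, NO2/PPh3 trans); (Cl/NO2 trans, PPh3/SCN trans).

3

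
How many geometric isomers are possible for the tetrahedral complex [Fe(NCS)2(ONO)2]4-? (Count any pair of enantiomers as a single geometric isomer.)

1

In a tetrahedral complex all four positions are equivalent and every pair of ligands is adjacent — there is no cis/trans distinction.
Only one geometric arrangement is possible.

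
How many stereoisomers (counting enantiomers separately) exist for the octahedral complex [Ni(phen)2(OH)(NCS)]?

3

Each phen is bidentate and must span two cis positions.
There are 2 geometric isomers: OH and NCS mutually trans; OH and NCS mutually cis (chiral).
One of these lacks any improper symmetry element and so occurs as an enantiomeric pair, giving 2 + 1 = 3 stereoisomers in total.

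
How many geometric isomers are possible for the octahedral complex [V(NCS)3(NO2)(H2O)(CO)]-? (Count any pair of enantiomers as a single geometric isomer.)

The six octahedral sites form three mutually perpendicular trans pairs.
Systematic placement gives 4 geometric isomers: NCS mer (3 arrangements); NCS fac (chiral).

4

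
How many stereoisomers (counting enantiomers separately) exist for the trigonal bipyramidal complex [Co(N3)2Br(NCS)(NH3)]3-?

10

A trigonal bipyramid has two axial and three equatorial sites, which are chemically inequivalent.
Exhaustive case analysis gives 7 geometric isomers.
Of these, 3 lack any improper symmetry element and so occur as enantiomeric pairs, giving 7 + 3 = 10 stereoisomers in total.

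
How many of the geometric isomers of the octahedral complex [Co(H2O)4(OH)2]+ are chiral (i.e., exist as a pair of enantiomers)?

0

In an octahedral complex each vertex has one trans partner and four cis neighbours.
The distinct arrangements are (2 in all): OH trans; OH cis.
Each arrangement has an internal mirror plane or centre of symmetry, so none is chiral.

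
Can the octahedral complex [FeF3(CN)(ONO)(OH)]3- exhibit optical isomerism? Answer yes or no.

An octahedron has six vertices in three trans pairs; every non-trans pair is cis.
The distinct arrangements are (4 in all): F mer (3 arrangements); F fac (chiral).
One of these lacks any improper symmetry element and so occurs as an enantiomeric pair, giving 4 + 1 = 5 stereoisomers in total.

yes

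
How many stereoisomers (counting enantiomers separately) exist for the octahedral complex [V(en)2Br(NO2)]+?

Each en is bidentate and must span two cis positions.
Working through the distinct placements yields 2 geometric isomers: Br and NO2 mutually trans; Br and NO2 mutually cis (chiral).
One of these lacks any improper symmetry element and so occurs as an enantiomeric pair, giving 2 + 1 = 3 stereoisomers in total.

3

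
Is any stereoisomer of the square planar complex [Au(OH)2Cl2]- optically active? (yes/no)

no

In a square planar complex each vertex has one trans partner and two cis neighbours.
There are 2 geometric isomers: OH cis; OH trans.
Each arrangement has an internal mirror plane or centre of symmetry, so none is chiral.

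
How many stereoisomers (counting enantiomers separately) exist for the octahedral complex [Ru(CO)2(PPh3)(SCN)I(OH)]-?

The six octahedral sites form three mutually perpendicular trans pairs.
Exhaustive case analysis gives 9 geometric isomers.
Of these, 6 lack any improper symmetry element and so occur as enantiomeric pairs, giving 9 + 6 = 15 stereoisomers in total.

15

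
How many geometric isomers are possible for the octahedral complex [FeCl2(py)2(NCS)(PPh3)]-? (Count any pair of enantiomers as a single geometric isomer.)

The distinct arrangements are (6 in all): Cl trans, py trans; Cl trans, py cis; Cl cis, py trans; Cl cis, py cis (3 arrangements, 2 chiral).

6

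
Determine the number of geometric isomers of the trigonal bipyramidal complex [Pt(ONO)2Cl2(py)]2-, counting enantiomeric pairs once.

5

In a trigonal bipyramid the two axial positions differ from the three equatorial ones.
Systematic enumeration (placing each ligand type in turn and discarding arrangements equivalent by rotation or reflection) gives 5 geometric isomers.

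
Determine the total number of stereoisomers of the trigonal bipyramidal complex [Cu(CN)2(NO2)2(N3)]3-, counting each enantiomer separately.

A trigonal bipyramid has two axial and three equatorial sites, which are chemically inequivalent.
Exhaustive case analysis gives 5 geometric isomers.
One of these lacks any improper symmetry element and so occurs as an enantiomeric pair, giving 5 + 1 = 6 stereoisomers in total.

6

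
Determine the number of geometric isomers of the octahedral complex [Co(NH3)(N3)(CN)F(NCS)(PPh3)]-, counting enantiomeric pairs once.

15

Systematic enumeration (placing each ligand type in turn and discarding arrangements equivalent by rotation or reflection) gives 15 geometric isomers.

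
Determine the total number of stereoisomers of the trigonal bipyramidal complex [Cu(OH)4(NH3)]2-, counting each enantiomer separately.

A trigonal bipyramid has two axial and three equatorial sites, which are chemically inequivalent.
Systematic placement gives 2 geometric isomers: NH3 axial; NH3 equatorial.
Each arrangement has an internal mirror plane or centre of symmetry, so none is chiral.

2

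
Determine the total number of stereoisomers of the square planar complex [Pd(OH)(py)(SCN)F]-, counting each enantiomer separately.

A square has two trans pairs of vertices; adjacent vertices are cis.
The distinct arrangements are (3 in all): (F/SCN trans, OH/py trans); (F/py trans, OH/SCN trans); (F/OH trans, SCN/py trans).
Each arrangement has an internal mirror plane or centre of symmetry, so none is chiral.

3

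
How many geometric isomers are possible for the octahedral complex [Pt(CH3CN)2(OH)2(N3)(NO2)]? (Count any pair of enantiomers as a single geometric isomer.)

Systematic placement gives 6 geometric isomers: CH3CN trans, OH trans; CH3CN trans, OH cis; CH3CN cis, OH trans; CH3CN cis, OH cis (3 arrangements, 2 chiral).

6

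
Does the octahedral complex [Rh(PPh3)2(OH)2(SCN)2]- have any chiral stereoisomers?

The six octahedral sites form three mutually perpendicular trans pairs.
There are 5 geometric isomers: PPh3 trans, OH trans, SCN trans; PPh3 cis, OH trans, SCN cis; PPh3 cis, OH cis, SCN trans; PPh3 cis, OH cis, SCN cis (chiral); PPh3 trans, OH cis, SCN cis.
One of these lacks any improper symmetry element and so occurs as an enantiomeric pair, giving 5 + 1 = 6 stereoisomers in total.

yes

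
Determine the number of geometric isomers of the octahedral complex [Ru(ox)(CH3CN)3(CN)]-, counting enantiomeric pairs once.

Each ox is bidentate and must span two cis positions.
There are 2 geometric isomers: CH3CN mer; CH3CN fac.

2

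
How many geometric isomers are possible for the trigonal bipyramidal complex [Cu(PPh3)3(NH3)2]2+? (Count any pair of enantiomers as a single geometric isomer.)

A trigonal bipyramid has two axial and three equatorial sites, which are chemically inequivalent.
The distinct arrangements are (3 in all): NH3 both axial; NH3 one axial, one equatorial; NH3 both equatorial.

3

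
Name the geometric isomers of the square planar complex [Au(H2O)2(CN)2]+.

cis and trans

A square has two trans pairs of vertices; adjacent vertices are cis.
The distinct arrangements are (2 in all): H2O cis; H2O trans.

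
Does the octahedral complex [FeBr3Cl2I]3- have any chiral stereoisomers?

no

An octahedron has six vertices in three trans pairs; every non-trans pair is cis.
Working through the distinct placements yields 3 geometric isomers: Br mer, Cl cis; Br mer, Cl trans; Br fac, Cl cis.
Each arrangement has an internal mirror plane or centre of symmetry, so none is chiral.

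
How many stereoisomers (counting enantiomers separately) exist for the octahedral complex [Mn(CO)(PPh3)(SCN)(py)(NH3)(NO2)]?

In an octahedral complex each vertex has one trans partner and four cis neighbours.
Systematic enumeration (placing each ligand type in turn and discarding arrangements equivalent by rotation or reflection) gives 15 geometric isomers.
Of these, 15 lack any improper symmetry element and so occur as enantiomeric pairs, giving 15 + 15 = 30 stereoisomers in total.

30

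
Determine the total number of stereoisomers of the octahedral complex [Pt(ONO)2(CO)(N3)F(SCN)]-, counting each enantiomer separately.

In an octahedral complex each vertex has one trans partner and four cis neighbours.
Exhaustive case analysis gives 9 geometric isomers.
Of these, 6 lack any improper symmetry element and so occur as enantiomeric pairs, giving 9 + 6 = 15 stereoisomers in total.

15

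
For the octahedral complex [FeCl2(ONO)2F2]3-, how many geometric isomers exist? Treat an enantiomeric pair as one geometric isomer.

5

The six octahedral sites form three mutually perpendicular trans pairs.
Working through the distinct placements yields 5 geometric isomers: Cl trans, ONO trans, F trans; Cl trans, ONO cis, F cis; Cl cis, ONO trans, F cis; Cl cis, ONO cis, F cis (chiral); Cl cis, ONO cis, F trans.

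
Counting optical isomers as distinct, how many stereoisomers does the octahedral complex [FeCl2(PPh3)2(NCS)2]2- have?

6

The six octahedral sites form three mutually perpendicular trans pairs.
Working through the distinct placements yields 5 geometric isomers: Cl trans, PPh3 trans, NCS trans; Cl trans, PPh3 cis, NCS cis; Cl cis, PPh3 trans, NCS cis; Cl cis, PPh3 cis, NCS cis (chiral); Cl cis, PPh3 cis, NCS trans.
One of these lacks any improper symmetry element and so occurs as an enantiomeric pair, giving 5 + 1 = 6 stereoisomers in total.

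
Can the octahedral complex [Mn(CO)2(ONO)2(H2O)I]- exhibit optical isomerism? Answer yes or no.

yes

The six octahedral sites form three mutually perpendicular trans pairs.
There are 6 geometric isomers: CO trans, ONO trans; CO trans, ONO cis; CO cis, ONO trans; CO cis, ONO cis (3 arrangements, 2 chiral).
Of these, 2 lack any improper symmetry element and so occur as enantiomeric pairs, giving 6 + 2 = 8 stereoisomers in total.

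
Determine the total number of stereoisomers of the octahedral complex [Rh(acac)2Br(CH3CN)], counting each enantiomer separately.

Each acac is bidentate and must span two cis positions.
Systematic placement gives 2 geometric isomers: Br and CH3CN mutually trans; Br and CH3CN mutually cis (chiral).
One of these lacks any improper symmetry element and so occurs as an enantiomeric pair, giving 2 + 1 = 3 stereoisomers in total.

3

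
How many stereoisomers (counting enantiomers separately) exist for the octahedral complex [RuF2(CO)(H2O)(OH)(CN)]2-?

15

Exhaustive case analysis gives 9 geometric isomers.
Of these, 6 lack any improper symmetry element and so occur as enantiomeric pairs, giving 9 + 6 = 15 stereoisomers in total.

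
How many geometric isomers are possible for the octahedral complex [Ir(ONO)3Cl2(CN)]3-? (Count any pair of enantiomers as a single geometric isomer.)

3

In an octahedral complex each vertex has one trans partner and four cis neighbours.
There are 3 geometric isomers: ONO mer, Cl cis; ONO mer, Cl trans; ONO fac, Cl cis.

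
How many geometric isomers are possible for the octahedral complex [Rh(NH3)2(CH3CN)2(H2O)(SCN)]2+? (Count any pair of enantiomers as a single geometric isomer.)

6

The distinct arrangements are (6 in all): NH3 cis, CH3CN trans; NH3 trans, CH3CN trans; NH3 cis, CH3CN cis (3 arrangements, 2 chiral); NH3 trans, CH3CN cis.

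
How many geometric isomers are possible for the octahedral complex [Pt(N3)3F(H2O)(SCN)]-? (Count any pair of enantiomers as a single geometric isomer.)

4

An octahedron has six vertices in three trans pairs; every non-trans pair is cis.
Working through the distinct placements yields 4 geometric isomers: N3 mer (3 arrangements); N3 fac (chiral).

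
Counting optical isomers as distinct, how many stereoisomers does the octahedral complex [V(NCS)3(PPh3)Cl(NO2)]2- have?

In an octahedral complex each vertex has one trans partner and four cis neighbours.
Systematic placement gives 4 geometric isomers: NCS mer (3 arrangements); NCS fac (chiral).
One of these lacks any improper symmetry element and so occurs as an enantiomeric pair, giving 4 + 1 = 5 stereoisomers in total.

5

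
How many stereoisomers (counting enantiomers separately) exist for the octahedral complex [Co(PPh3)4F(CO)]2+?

The six octahedral sites form three mutually perpendicular trans pairs.
The distinct arrangements are (2 in all): F and CO mutually trans; F and CO mutually cis.
Each arrangement has an internal mirror plane or centre of symmetry, so none is chiral.

2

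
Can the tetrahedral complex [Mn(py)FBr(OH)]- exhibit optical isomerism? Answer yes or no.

All four vertices of a tetrahedron are equivalent and mutually adjacent, so cis/trans isomerism cannot arise.
Only one geometric arrangement is possible; it has no improper symmetry element, so it exists as a pair of enantiomers (2 stereoisomers).

yes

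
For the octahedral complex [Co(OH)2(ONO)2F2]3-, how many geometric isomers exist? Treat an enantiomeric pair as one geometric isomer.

The six octahedral sites form three mutually perpendicular trans pairs.
There are 5 geometric isomers: OH trans, ONO trans, F trans; OH cis, ONO cis, F trans; OH cis, ONO trans, F cis; OH cis, ONO cis, F cis (chiral); OH trans, ONO cis, F cis.

5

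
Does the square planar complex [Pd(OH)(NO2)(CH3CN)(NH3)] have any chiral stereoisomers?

A square has two trans pairs of vertices; adjacent vertices are cis.
There are 3 geometric isomers: (CH3CN/NO2 trans, NH3/OH trans); (CH3CN/OH trans, NH3/NO2 trans); (CH3CN/NH3 trans, NO2/OH trans).
Each arrangement has an internal mirror plane or centre of symmetry, so none is chiral.

no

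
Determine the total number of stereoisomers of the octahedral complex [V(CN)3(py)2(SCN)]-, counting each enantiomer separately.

In an octahedral complex each vertex has one trans partner and four cis neighbours.
Working through the distinct placements yields 3 geometric isomers: CN mer, py trans; CN mer, py cis; CN fac, py cis.
Each arrangement has an internal mirror plane or centre of symmetry, so none is chiral.

3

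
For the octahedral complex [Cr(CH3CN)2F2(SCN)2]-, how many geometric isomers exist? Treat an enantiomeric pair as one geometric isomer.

The six octahedral sites form three mutually perpendicular trans pairs.
The distinct arrangements are (5 in all): CH3CN trans, F trans, SCN trans; CH3CN trans, F cis, SCN cis; CH3CN cis, F cis, SCN trans; CH3CN cis, F cis, SCN cis (chiral); CH3CN cis, F trans, SCN cis.

5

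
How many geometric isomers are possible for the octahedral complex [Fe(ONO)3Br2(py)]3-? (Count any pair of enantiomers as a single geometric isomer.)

3

An octahedron has six vertices in three trans pairs; every non-trans pair is cis.
There are 3 geometric isomers: ONO mer, Br trans; ONO fac, Br cis; ONO mer, Br cis.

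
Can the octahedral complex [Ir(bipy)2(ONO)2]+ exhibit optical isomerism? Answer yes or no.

yes

Each bipy is bidentate and must span two cis positions.
The distinct arrangements are (2 in all): ONO trans; ONO cis (chiral).
One of these lacks any improper symmetry element and so occurs as an enantiomeric pair, giving 2 + 1 = 3 stereoisomers in total.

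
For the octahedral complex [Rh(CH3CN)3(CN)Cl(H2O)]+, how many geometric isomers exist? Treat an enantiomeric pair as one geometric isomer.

4

The six octahedral sites form three mutually perpendicular trans pairs.
Working through the distinct placements yields 4 geometric isomers: CH3CN mer (3 arrangements); CH3CN fac (chiral).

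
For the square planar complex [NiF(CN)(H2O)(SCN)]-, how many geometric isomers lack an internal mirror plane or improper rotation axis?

A square has two trans pairs of vertices; adjacent vertices are cis.
There are 3 geometric isomers: (CN/H2O trans, F/SCN trans); (CN/SCN trans, F/H2O trans); (CN/F trans, H2O/SCN trans).
Each arrangement has an internal mirror plane or centre of symmetry, so none is chiral.

0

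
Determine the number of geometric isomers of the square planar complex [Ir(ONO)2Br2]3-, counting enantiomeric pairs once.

2

In a square planar complex each vertex has one trans partner and two cis neighbours.
There are 2 geometric isomers: ONO cis; ONO trans.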